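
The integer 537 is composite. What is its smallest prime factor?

3

537 is odd.
Digit sum 15, divisible by 3.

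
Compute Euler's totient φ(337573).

Factor: 337573 = 19 · 109 · 163.
φ(337573) = (19−1) · (109−1) · (163−1) = 18 · 108 · 162 = 314928.

314928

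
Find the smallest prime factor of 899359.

37

899359 is odd.
Digit sum 43, not divisible by 3.
Ends in 9: not divisible by 5.
7: 899359 = 7·128479 + 6
11: 899359 = 11·81759 + 10
13: 899359 = 13·69181 + 6
17: 899359 = 17·52903 + 8
19: 899359 = 19·47334 + 13
23: 899359 = 23·39102 + 13
29: 899359 = 29·31012 + 11
31: 899359 = 31·29011 + 18
37: 899359 = 37·24307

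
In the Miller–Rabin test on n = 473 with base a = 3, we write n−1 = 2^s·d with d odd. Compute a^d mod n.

473 − 1 = 472 = 2^3 · 59, so d = 59.
3^1 ≡ 3 (mod 473)
3^2 ≡ 3^2 = 9 ≡ 9 (mod 473)
3^4 ≡ 9^2 = 81 ≡ 81 (mod 473)
3^8 ≡ 81^2 = 6561 ≡ 412 (mod 473)
3^16 ≡ 412^2 = 169744 ≡ 410 (mod 473)
3^32 ≡ 410^2 = 168100 ≡ 185 (mod 473)
59 = 32 + 16 + 8 + 2 + 1 in binary powers of 2.
So 3^59 ≡ 185 · 410 · 412 · 9 · 3 ≡ 26 (mod 473).
Squaring chain: 26 → 203 → 58; never reaches −1, so base 3 is a Miller–Rabin witness that 473 is composite.

26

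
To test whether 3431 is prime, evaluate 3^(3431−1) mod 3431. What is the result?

3^1 ≡ 3 (mod 3431)
3^2 ≡ 3^2 = 9 ≡ 9 (mod 3431)
3^4 ≡ 9^2 = 81 ≡ 81 (mod 3431)
3^8 ≡ 81^2 = 6561 ≡ 3130 (mod 3431)
3^16 ≡ 3130^2 = 9796900 ≡ 1395 (mod 3431)
3^32 ≡ 1395^2 = 1946025 ≡ 648 (mod 3431)
3^64 ≡ 648^2 = 419904 ≡ 1322 (mod 3431)
3^128 ≡ 1322^2 = 1747684 ≡ 1305 (mod 3431)
3^256 ≡ 1305^2 = 1703025 ≡ 1249 (mod 3431)
3^512 ≡ 1249^2 = 1560001 ≡ 2327 (mod 3431)
3^1024 ≡ 2327^2 = 5414929 ≡ 811 (mod 3431)
3^2048 ≡ 811^2 = 657721 ≡ 2400 (mod 3431)
3430 = 2048 + 1024 + 256 + 64 + 32 + 4 + 2 in binary powers of 2.
So 3^3430 ≡ 2400 · 811 · 1249 · 1322 · 648 · 81 · 9 ≡ 1014 (mod 3431).
Since 1014 ≠ 1, base 3 is a Fermat witness: 3431 is composite.

1014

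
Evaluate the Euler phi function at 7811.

Factor: 7811 = 73 · 107.
φ(7811) = (73−1) · (107−1) = 72 · 106 = 7632.

7632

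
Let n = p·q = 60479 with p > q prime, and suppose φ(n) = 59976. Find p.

φ(n) = (p−1)(q−1) = n − (p+q) + 1, so p + q = 60479 − 59976 + 1 = 504.
p and q are the roots of t² − 504t + 60479 = 0.
Discriminant: 504² − 4·60479 = 254016 − 241916 = 12100; √12100 = 110.
q = (504 − 110)/2 = 197, p = (504 + 110)/2 = 307.
Check: 197 · 307 = 60479.

307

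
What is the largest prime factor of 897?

23

897 = 3 · 299
299 = 13 · 23
23 is prime.
So 897 = 3 · 13 · 23; the largest prime factor is 23.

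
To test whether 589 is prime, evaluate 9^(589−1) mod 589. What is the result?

9^1 ≡ 9 (mod 589)
9^2 ≡ 9^2 = 81 ≡ 81 (mod 589)
9^4 ≡ 81^2 = 6561 ≡ 82 (mod 589)
9^8 ≡ 82^2 = 6724 ≡ 245 (mod 589)
9^16 ≡ 245^2 = 60025 ≡ 536 (mod 589)
9^32 ≡ 536^2 = 287296 ≡ 453 (mod 589)
9^64 ≡ 453^2 = 205209 ≡ 237 (mod 589)
9^128 ≡ 237^2 = 56169 ≡ 214 (mod 589)
9^256 ≡ 214^2 = 45796 ≡ 443 (mod 589)
9^512 ≡ 443^2 = 196249 ≡ 112 (mod 589)
588 = 512 + 64 + 8 + 4 in binary powers of 2.
So 9^588 ≡ 112 · 237 · 245 · 82 ≡ 140 (mod 589).
Since 140 ≠ 1, base 9 is a Fermat witness: 589 is composite.

140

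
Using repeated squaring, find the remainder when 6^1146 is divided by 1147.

776

6^1 ≡ 6 (mod 1147)
6^2 ≡ 6^2 = 36 ≡ 36 (mod 1147)
6^4 ≡ 36^2 = 1296 ≡ 149 (mod 1147)
6^8 ≡ 149^2 = 22201 ≡ 408 (mod 1147)
6^16 ≡ 408^2 = 166464 ≡ 149 (mod 1147)
6^32 ≡ 149^2 = 22201 ≡ 408 (mod 1147)
6^64 ≡ 408^2 = 166464 ≡ 149 (mod 1147)
6^128 ≡ 149^2 = 22201 ≡ 408 (mod 1147)
6^256 ≡ 408^2 = 166464 ≡ 149 (mod 1147)
6^512 ≡ 149^2 = 22201 ≡ 408 (mod 1147)
6^1024 ≡ 408^2 = 166464 ≡ 149 (mod 1147)
1146 = 1024 + 64 + 32 + 16 + 8 + 2 in binary powers of 2.
So 6^1146 ≡ 149 · 149 · 408 · 149 · 408 · 36 ≡ 776 (mod 1147).
Since 776 ≠ 1, base 6 is a Fermat witness: 1147 is composite.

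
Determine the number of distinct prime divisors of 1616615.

6

1616615 = 5 · 323323
323323 = 7 · 46189
46189 = 11 · 4199
4199 = 13 · 323
323 = 17 · 19
1616615 = 5 · 7 · 11 · 13 · 17 · 19, which has 6 distinct prime factors.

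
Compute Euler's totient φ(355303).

324000

Factor: 355303 = 13 · 151 · 181.
φ(355303) = (13−1) · (151−1) · (181−1) = 12 · 150 · 180 = 324000.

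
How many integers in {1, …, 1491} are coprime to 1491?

Factor: 1491 = 3 · 7 · 71.
φ(1491) = (3−1) · (7−1) · (71−1) = 2 · 6 · 70 = 840.

840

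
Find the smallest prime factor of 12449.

59

12449 is odd.
Digit sum 20, not divisible by 3.
Ends in 9: not divisible by 5.
7: 12449 = 7·1778 + 3
11: 12449 = 11·1131 + 8
13: 12449 = 13·957 + 8
17: 12449 = 17·732 + 5
19: 12449 = 19·655 + 4
23: 12449 = 23·541 + 6
29: 12449 = 29·429 + 8
31: 12449 = 31·401 + 18
37: 12449 = 37·336 + 17
41: 12449 = 41·303 + 26
43: 12449 = 43·289 + 22
47: 12449 = 47·264 + 41
53: 12449 = 53·234 + 47
59: 12449 = 59·211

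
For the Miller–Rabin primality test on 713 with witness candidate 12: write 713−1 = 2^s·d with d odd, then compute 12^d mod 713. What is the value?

633

713 − 1 = 712 = 2^3 · 89, so d = 89.
12^1 ≡ 12 (mod 713)
12^2 ≡ 12^2 = 144 ≡ 144 (mod 713)
12^4 ≡ 144^2 = 20736 ≡ 59 (mod 713)
12^8 ≡ 59^2 = 3481 ≡ 629 (mod 713)
12^16 ≡ 629^2 = 395641 ≡ 639 (mod 713)
12^32 ≡ 639^2 = 408321 ≡ 485 (mod 713)
12^64 ≡ 485^2 = 235225 ≡ 648 (mod 713)
89 = 64 + 16 + 8 + 1 in binary powers of 2.
So 12^89 ≡ 648 · 639 · 629 · 12 ≡ 633 (mod 713).
Squaring chain: 633 → 696 → 289; never reaches −1, so base 12 is a Miller–Rabin witness that 713 is composite.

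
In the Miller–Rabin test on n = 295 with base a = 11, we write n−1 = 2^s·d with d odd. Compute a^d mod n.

295 − 1 = 294 = 2^1 · 147, so d = 147.
11^1 ≡ 11 (mod 295)
11^2 ≡ 11^2 = 121 ≡ 121 (mod 295)
11^4 ≡ 121^2 = 14641 ≡ 186 (mod 295)
11^8 ≡ 186^2 = 34596 ≡ 81 (mod 295)
11^16 ≡ 81^2 = 6561 ≡ 71 (mod 295)
11^32 ≡ 71^2 = 5041 ≡ 26 (mod 295)
11^64 ≡ 26^2 = 676 ≡ 86 (mod 295)
11^128 ≡ 86^2 = 7396 ≡ 21 (mod 295)
147 = 128 + 16 + 2 + 1 in binary powers of 2.
So 11^147 ≡ 21 · 71 · 121 · 11 ≡ 56 (mod 295).
Squaring chain: 56; never reaches −1, so base 11 is a Miller–Rabin witness that 295 is composite.

56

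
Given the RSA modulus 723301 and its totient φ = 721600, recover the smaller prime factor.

821

φ(n) = (p−1)(q−1) = n − (p+q) + 1, so p + q = 723301 − 721600 + 1 = 1702.
p and q are the roots of t² − 1702t + 723301 = 0.
Discriminant: 1702² − 4·723301 = 2896804 − 2893204 = 3600; √3600 = 60.
q = (1702 − 60)/2 = 821, p = (1702 + 60)/2 = 881.
Check: 821 · 881 = 723301.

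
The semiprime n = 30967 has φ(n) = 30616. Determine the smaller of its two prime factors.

173

φ(n) = (p−1)(q−1) = n − (p+q) + 1, so p + q = 30967 − 30616 + 1 = 352.
p and q are the roots of t² − 352t + 30967 = 0.
Discriminant: 352² − 4·30967 = 123904 − 123868 = 36; √36 = 6.
q = (352 − 6)/2 = 173, p = (352 + 6)/2 = 179.
Check: 173 · 179 = 30967.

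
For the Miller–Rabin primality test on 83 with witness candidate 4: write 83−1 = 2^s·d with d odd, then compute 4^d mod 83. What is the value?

1

83 − 1 = 82 = 2^1 · 41, so d = 41.
4^1 ≡ 4 (mod 83)
4^2 ≡ 4^2 = 16 ≡ 16 (mod 83)
4^4 ≡ 16^2 = 256 ≡ 7 (mod 83)
4^8 ≡ 7^2 = 49 ≡ 49 (mod 83)
4^16 ≡ 49^2 = 2401 ≡ 77 (mod 83)
4^32 ≡ 77^2 = 5929 ≡ 36 (mod 83)
41 = 32 + 8 + 1 in binary powers of 2.
So 4^41 ≡ 36 · 49 · 4 ≡ 1 (mod 83).
Since 4^d ≡ 1 (mod 83), base 4 does not prove 83 composite.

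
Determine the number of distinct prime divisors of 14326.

4

14326 = 2 · 7163
7163 = 13 · 551
551 = 19 · 29
14326 = 2 · 13 · 19 · 29, which has 4 distinct prime factors.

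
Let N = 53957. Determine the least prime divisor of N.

53957 is odd.
Digit sum 29, not divisible by 3.
Ends in 7: not divisible by 5.
7: 53957 = 7·7708 + 1
11: 53957 = 11·4905 + 2
13: 53957 = 13·4150 + 7
17: 53957 = 17·3173 + 16
19: 53957 = 19·2839 + 16
23: 53957 = 23·2345 + 22
29: 53957 = 29·1860 + 17
31: 53957 = 31·1740 + 17
37: 53957 = 37·1458 + 11
41: 53957 = 41·1316 + 1
43: 53957 = 43·1254 + 35
47: 53957 = 47·1148 + 1
53: 53957 = 53·1018 + 3
59: 53957 = 59·914 + 31
61: 53957 = 61·884 + 33
67: 53957 = 67·805 + 22
71: 53957 = 71·759 + 68
73: 53957 = 73·739 + 10
79: 53957 = 79·683

79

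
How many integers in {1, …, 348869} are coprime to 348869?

Factor: 348869 = 41 · 67 · 127.
φ(348869) = (41−1) · (67−1) · (127−1) = 40 · 66 · 126 = 332640.

332640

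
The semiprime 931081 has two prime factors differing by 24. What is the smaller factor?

953

Since p = q + 24, we have 931081 = q(q + 24), so q² + 24q − 931081 = 0.
Discriminant: 24² + 4·931081 = 576 + 3724324 = 3724900; √3724900 = 1930.
q = (−24 + 1930)/2 = 953, and p = q + 24 = 977.
Check: 953 · 977 = 931081.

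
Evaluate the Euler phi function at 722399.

677376

Factor: 722399 = 19 · 193 · 197.
φ(722399) = (19−1) · (193−1) · (197−1) = 18 · 192 · 196 = 677376.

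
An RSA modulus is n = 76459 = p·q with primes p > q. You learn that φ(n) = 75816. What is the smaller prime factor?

φ(n) = (p−1)(q−1) = n − (p+q) + 1, so p + q = 76459 − 75816 + 1 = 644.
p and q are the roots of t² − 644t + 76459 = 0.
Discriminant: 644² − 4·76459 = 414736 − 305836 = 108900; √108900 = 330.
q = (644 − 330)/2 = 157, p = (644 + 330)/2 = 487.
Check: 157 · 487 = 76459.

157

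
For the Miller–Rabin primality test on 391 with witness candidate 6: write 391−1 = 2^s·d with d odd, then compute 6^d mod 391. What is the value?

386

391 − 1 = 390 = 2^1 · 195, so d = 195.
6^1 ≡ 6 (mod 391)
6^2 ≡ 6^2 = 36 ≡ 36 (mod 391)
6^4 ≡ 36^2 = 1296 ≡ 123 (mod 391)
6^8 ≡ 123^2 = 15129 ≡ 271 (mod 391)
6^16 ≡ 271^2 = 73441 ≡ 324 (mod 391)
6^32 ≡ 324^2 = 104976 ≡ 188 (mod 391)
6^64 ≡ 188^2 = 35344 ≡ 154 (mod 391)
6^128 ≡ 154^2 = 23716 ≡ 256 (mod 391)
195 = 128 + 64 + 2 + 1 in binary powers of 2.
So 6^195 ≡ 256 · 154 · 36 · 6 ≡ 386 (mod 391).
Squaring chain: 386; never reaches −1, so base 6 is a Miller–Rabin witness that 391 is composite.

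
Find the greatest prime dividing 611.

47

611 = 13 · 47
47 is prime.
So 611 = 13 · 47; the largest prime factor is 47.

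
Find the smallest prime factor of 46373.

79

46373 is odd.
Digit sum 23, not divisible by 3.
Ends in 3: not divisible by 5.
7: 46373 = 7·6624 + 5
11: 46373 = 11·4215 + 8
13: 46373 = 13·3567 + 2
17: 46373 = 17·2727 + 14
19: 46373 = 19·2440 + 13
23: 46373 = 23·2016 + 5
29: 46373 = 29·1599 + 2
31: 46373 = 31·1495 + 28
37: 46373 = 37·1253 + 12
41: 46373 = 41·1131 + 2
43: 46373 = 43·1078 + 19
47: 46373 = 47·986 + 31
53: 46373 = 53·874 + 51
59: 46373 = 59·785 + 58
61: 46373 = 61·760 + 13
67: 46373 = 67·692 + 9
71: 46373 = 71·653 + 10
73: 46373 = 73·635 + 18
79: 46373 = 79·587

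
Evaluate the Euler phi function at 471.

312

Factor: 471 = 3 · 157.
φ(471) = (3−1) · (157−1) = 2 · 156 = 312.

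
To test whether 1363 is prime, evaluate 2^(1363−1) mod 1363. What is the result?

2^1 ≡ 2 (mod 1363)
2^2 ≡ 2^2 = 4 ≡ 4 (mod 1363)
2^4 ≡ 4^2 = 16 ≡ 16 (mod 1363)
2^8 ≡ 16^2 = 256 ≡ 256 (mod 1363)
2^16 ≡ 256^2 = 65536 ≡ 112 (mod 1363)
2^32 ≡ 112^2 = 12544 ≡ 277 (mod 1363)
2^64 ≡ 277^2 = 76729 ≡ 401 (mod 1363)
2^128 ≡ 401^2 = 160801 ≡ 1330 (mod 1363)
2^256 ≡ 1330^2 = 1768900 ≡ 1089 (mod 1363)
2^512 ≡ 1089^2 = 1185921 ≡ 111 (mod 1363)
2^1024 ≡ 111^2 = 12321 ≡ 54 (mod 1363)
1362 = 1024 + 256 + 64 + 16 + 2 in binary powers of 2.
So 2^1362 ≡ 54 · 1089 · 401 · 112 · 4 ≡ 361 (mod 1363).
Since 361 ≠ 1, base 2 is a Fermat witness: 1363 is composite.

361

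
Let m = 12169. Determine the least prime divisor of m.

43

12169 is odd.
Digit sum 19, not divisible by 3.
Ends in 9: not divisible by 5.
7: 12169 = 7·1738 + 3
11: 12169 = 11·1106 + 3
13: 12169 = 13·936 + 1
17: 12169 = 17·715 + 14
19: 12169 = 19·640 + 9
23: 12169 = 23·529 + 2
29: 12169 = 29·419 + 18
31: 12169 = 31·392 + 17
37: 12169 = 37·328 + 33
41: 12169 = 41·296 + 33
43: 12169 = 43·283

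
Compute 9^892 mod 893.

788

9^1 ≡ 9 (mod 893)
9^2 ≡ 9^2 = 81 ≡ 81 (mod 893)
9^4 ≡ 81^2 = 6561 ≡ 310 (mod 893)
9^8 ≡ 310^2 = 96100 ≡ 549 (mod 893)
9^16 ≡ 549^2 = 301401 ≡ 460 (mod 893)
9^32 ≡ 460^2 = 211600 ≡ 852 (mod 893)
9^64 ≡ 852^2 = 725904 ≡ 788 (mod 893)
9^128 ≡ 788^2 = 620944 ≡ 309 (mod 893)
9^256 ≡ 309^2 = 95481 ≡ 823 (mod 893)
9^512 ≡ 823^2 = 677329 ≡ 435 (mod 893)
892 = 512 + 256 + 64 + 32 + 16 + 8 + 4 in binary powers of 2.
So 9^892 ≡ 435 · 823 · 788 · 852 · 460 · 549 · 310 ≡ 788 (mod 893).
Since 788 ≠ 1, base 9 is a Fermat witness: 893 is composite.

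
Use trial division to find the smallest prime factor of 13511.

59

13511 is odd.
Digit sum 11, not divisible by 3.
Ends in 1: not divisible by 5.
7: 13511 = 7·1930 + 1
11: 13511 = 11·1228 + 3
13: 13511 = 13·1039 + 4
17: 13511 = 17·794 + 13
19: 13511 = 19·711 + 2
23: 13511 = 23·587 + 10
29: 13511 = 29·465 + 26
31: 13511 = 31·435 + 26
37: 13511 = 37·365 + 6
41: 13511 = 41·329 + 22
43: 13511 = 43·314 + 9
47: 13511 = 47·287 + 22
53: 13511 = 53·254 + 49
59: 13511 = 59·229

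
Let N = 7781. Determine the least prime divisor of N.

31

7781 is odd.
Digit sum 23, not divisible by 3.
Ends in 1: not divisible by 5.
7: 7781 = 7·1111 + 4
11: 7781 = 11·707 + 4
13: 7781 = 13·598 + 7
17: 7781 = 17·457 + 12
19: 7781 = 19·409 + 10
23: 7781 = 23·338 + 7
29: 7781 = 29·268 + 9
31: 7781 = 31·251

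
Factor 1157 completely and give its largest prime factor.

1157 = 13 · 89
89 is prime.
So 1157 = 13 · 89; the largest prime factor is 89.

89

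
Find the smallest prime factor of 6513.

3

6513 is odd.
Digit sum 15, divisible by 3.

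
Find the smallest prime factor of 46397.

13

46397 is odd.
Digit sum 29, not divisible by 3.
Ends in 7: not divisible by 5.
7: 46397 = 7·6628 + 1
11: 46397 = 11·4217 + 10
13: 46397 = 13·3569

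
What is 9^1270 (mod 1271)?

9^1 ≡ 9 (mod 1271)
9^2 ≡ 9^2 = 81 ≡ 81 (mod 1271)
9^4 ≡ 81^2 = 6561 ≡ 206 (mod 1271)
9^8 ≡ 206^2 = 42436 ≡ 493 (mod 1271)
9^16 ≡ 493^2 = 243049 ≡ 288 (mod 1271)
9^32 ≡ 288^2 = 82944 ≡ 329 (mod 1271)
9^64 ≡ 329^2 = 108241 ≡ 206 (mod 1271)
9^128 ≡ 206^2 = 42436 ≡ 493 (mod 1271)
9^256 ≡ 493^2 = 243049 ≡ 288 (mod 1271)
9^512 ≡ 288^2 = 82944 ≡ 329 (mod 1271)
9^1024 ≡ 329^2 = 108241 ≡ 206 (mod 1271)
1270 = 1024 + 128 + 64 + 32 + 16 + 4 + 2 in binary powers of 2.
So 9^1270 ≡ 206 · 493 · 206 · 329 · 288 · 206 · 81 ≡ 532 (mod 1271).
Since 532 ≠ 1, base 9 is a Fermat witness: 1271 is composite.

532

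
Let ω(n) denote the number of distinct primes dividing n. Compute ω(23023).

23023 = 7 · 3289
3289 = 11 · 299
299 = 13 · 23
23023 = 7 · 11 · 13 · 23, which has 4 distinct prime factors.

4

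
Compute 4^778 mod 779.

4^1 ≡ 4 (mod 779)
4^2 ≡ 4^2 = 16 ≡ 16 (mod 779)
4^4 ≡ 16^2 = 256 ≡ 256 (mod 779)
4^8 ≡ 256^2 = 65536 ≡ 100 (mod 779)
4^16 ≡ 100^2 = 10000 ≡ 652 (mod 779)
4^32 ≡ 652^2 = 425104 ≡ 549 (mod 779)
4^64 ≡ 549^2 = 301401 ≡ 707 (mod 779)
4^128 ≡ 707^2 = 499849 ≡ 510 (mod 779)
4^256 ≡ 510^2 = 260100 ≡ 693 (mod 779)
4^512 ≡ 693^2 = 480249 ≡ 385 (mod 779)
778 = 512 + 256 + 8 + 2 in binary powers of 2.
So 4^778 ≡ 385 · 693 · 100 · 16 ≡ 674 (mod 779).
Since 674 ≠ 1, base 4 is a Fermat witness: 779 is composite.

674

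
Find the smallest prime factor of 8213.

8213 is odd.
Digit sum 14, not divisible by 3.
Ends in 3: not divisible by 5.
7: 8213 = 7·1173 + 2
11: 8213 = 11·746 + 7
13: 8213 = 13·631 + 10
17: 8213 = 17·483 + 2
19: 8213 = 19·432 + 5
23: 8213 = 23·357 + 2
29: 8213 = 29·283 + 6
31: 8213 = 31·264 + 29
37: 8213 = 37·221 + 36
41: 8213 = 41·200 + 13
43: 8213 = 43·191

43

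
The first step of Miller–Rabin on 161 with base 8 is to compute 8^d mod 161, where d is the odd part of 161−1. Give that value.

161 − 1 = 160 = 2^5 · 5, so d = 5.
8^1 ≡ 8 (mod 161)
8^2 ≡ 8^2 = 64 ≡ 64 (mod 161)
8^4 ≡ 64^2 = 4096 ≡ 71 (mod 161)
5 = 4 + 1 in binary powers of 2.
So 8^5 ≡ 71 · 8 ≡ 85 (mod 161).
Squaring chain: 85 → 141 → 78 → 127 → 29; never reaches −1, so base 8 is a Miller–Rabin witness that 161 is composite.

85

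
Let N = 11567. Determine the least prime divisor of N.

11567 is odd.
Digit sum 20, not divisible by 3.
Ends in 7: not divisible by 5.
7: 11567 = 7·1652 + 3
11: 11567 = 11·1051 + 6
13: 11567 = 13·889 + 10
17: 11567 = 17·680 + 7
19: 11567 = 19·608 + 15
23: 11567 = 23·502 + 21
29: 11567 = 29·398 + 25
31: 11567 = 31·373 + 4
37: 11567 = 37·312 + 23
41: 11567 = 41·282 + 5
43: 11567 = 43·269

43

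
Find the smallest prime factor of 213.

213 is odd.
Digit sum 6, divisible by 3.

3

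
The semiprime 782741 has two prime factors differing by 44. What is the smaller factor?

863

Since p = q + 44, we have 782741 = q(q + 44), so q² + 44q − 782741 = 0.
Discriminant: 44² + 4·782741 = 1936 + 3130964 = 3132900; √3132900 = 1770.
q = (−44 + 1770)/2 = 863, and p = q + 44 = 907.
Check: 863 · 907 = 782741.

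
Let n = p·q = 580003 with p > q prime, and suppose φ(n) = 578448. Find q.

φ(n) = (p−1)(q−1) = n − (p+q) + 1, so p + q = 580003 − 578448 + 1 = 1556.
p and q are the roots of t² − 1556t + 580003 = 0.
Discriminant: 1556² − 4·580003 = 2421136 − 2320012 = 101124; √101124 = 318.
q = (1556 − 318)/2 = 619, p = (1556 + 318)/2 = 937.
Check: 619 · 937 = 580003.

619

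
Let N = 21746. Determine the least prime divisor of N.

21746 is even: 2 divides it.

2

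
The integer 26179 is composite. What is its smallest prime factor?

47

26179 is odd.
Digit sum 25, not divisible by 3.
Ends in 9: not divisible by 5.
7: 26179 = 7·3739 + 6
11: 26179 = 11·2379 + 10
13: 26179 = 13·2013 + 10
17: 26179 = 17·1539 + 16
19: 26179 = 19·1377 + 16
23: 26179 = 23·1138 + 5
29: 26179 = 29·902 + 21
31: 26179 = 31·844 + 15
37: 26179 = 37·707 + 20
41: 26179 = 41·638 + 21
43: 26179 = 43·608 + 35
47: 26179 = 47·557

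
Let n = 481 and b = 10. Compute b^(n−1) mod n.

10^1 ≡ 10 (mod 481)
10^2 ≡ 10^2 = 100 ≡ 100 (mod 481)
10^4 ≡ 100^2 = 10000 ≡ 380 (mod 481)
10^8 ≡ 380^2 = 144400 ≡ 100 (mod 481)
10^16 ≡ 100^2 = 10000 ≡ 380 (mod 481)
10^32 ≡ 380^2 = 144400 ≡ 100 (mod 481)
10^64 ≡ 100^2 = 10000 ≡ 380 (mod 481)
10^128 ≡ 380^2 = 144400 ≡ 100 (mod 481)
10^256 ≡ 100^2 = 10000 ≡ 380 (mod 481)
480 = 256 + 128 + 64 + 32 in binary powers of 2.
So 10^480 ≡ 380 · 100 · 380 · 100 ≡ 1 (mod 481).
Since the result is 1, base 10 gives no evidence that 481 is composite.

1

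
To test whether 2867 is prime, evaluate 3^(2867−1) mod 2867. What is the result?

3^1 ≡ 3 (mod 2867)
3^2 ≡ 3^2 = 9 ≡ 9 (mod 2867)
3^4 ≡ 9^2 = 81 ≡ 81 (mod 2867)
3^8 ≡ 81^2 = 6561 ≡ 827 (mod 2867)
3^16 ≡ 827^2 = 683929 ≡ 1583 (mod 2867)
3^32 ≡ 1583^2 = 2505889 ≡ 131 (mod 2867)
3^64 ≡ 131^2 = 17161 ≡ 2826 (mod 2867)
3^128 ≡ 2826^2 = 7986276 ≡ 1681 (mod 2867)
3^256 ≡ 1681^2 = 2825761 ≡ 1766 (mod 2867)
3^512 ≡ 1766^2 = 3118756 ≡ 2327 (mod 2867)
3^1024 ≡ 2327^2 = 5414929 ≡ 2033 (mod 2867)
3^2048 ≡ 2033^2 = 4133089 ≡ 1742 (mod 2867)
2866 = 2048 + 512 + 256 + 32 + 16 + 2 in binary powers of 2.
So 3^2866 ≡ 1742 · 2327 · 1766 · 131 · 1583 · 9 ≡ 1095 (mod 2867).
Since 1095 ≠ 1, base 3 is a Fermat witness: 2867 is composite.

1095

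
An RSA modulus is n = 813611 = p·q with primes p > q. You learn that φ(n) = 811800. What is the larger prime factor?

991

φ(n) = (p−1)(q−1) = n − (p+q) + 1, so p + q = 813611 − 811800 + 1 = 1812.
p and q are the roots of t² − 1812t + 813611 = 0.
Discriminant: 1812² − 4·813611 = 3283344 − 3254444 = 28900; √28900 = 170.
q = (1812 − 170)/2 = 821, p = (1812 + 170)/2 = 991.
Check: 821 · 991 = 813611.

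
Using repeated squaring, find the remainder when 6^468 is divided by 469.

225

6^1 ≡ 6 (mod 469)
6^2 ≡ 6^2 = 36 ≡ 36 (mod 469)
6^4 ≡ 36^2 = 1296 ≡ 358 (mod 469)
6^8 ≡ 358^2 = 128164 ≡ 127 (mod 469)
6^16 ≡ 127^2 = 16129 ≡ 183 (mod 469)
6^32 ≡ 183^2 = 33489 ≡ 190 (mod 469)
6^64 ≡ 190^2 = 36100 ≡ 456 (mod 469)
6^128 ≡ 456^2 = 207936 ≡ 169 (mod 469)
6^256 ≡ 169^2 = 28561 ≡ 421 (mod 469)
468 = 256 + 128 + 64 + 16 + 4 in binary powers of 2.
So 6^468 ≡ 421 · 169 · 456 · 183 · 358 ≡ 225 (mod 469).
Since 225 ≠ 1, base 6 is a Fermat witness: 469 is composite.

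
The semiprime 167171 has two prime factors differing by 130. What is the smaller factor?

349

Since p = q + 130, we have 167171 = q(q + 130), so q² + 130q − 167171 = 0.
Discriminant: 130² + 4·167171 = 16900 + 668684 = 685584; √685584 = 828.
q = (−130 + 828)/2 = 349, and p = q + 130 = 479.
Check: 349 · 479 = 167171.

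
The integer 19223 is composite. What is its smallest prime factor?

19223 is odd.
Digit sum 17, not divisible by 3.
Ends in 3: not divisible by 5.
7: 19223 = 7·2746 + 1
11: 19223 = 11·1747 + 6
13: 19223 = 13·1478 + 9
17: 19223 = 17·1130 + 13
19: 19223 = 19·1011 + 14
23: 19223 = 23·835 + 18
29: 19223 = 29·662 + 25
31: 19223 = 31·620 + 3
37: 19223 = 37·519 + 20
41: 19223 = 41·468 + 35
43: 19223 = 43·447 + 2
47: 19223 = 47·409

47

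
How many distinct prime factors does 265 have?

265 = 5 · 53
265 = 5 · 53, which has 2 distinct prime factors.

2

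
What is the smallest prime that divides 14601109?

14601109 is odd.
Digit sum 22, not divisible by 3.
Ends in 9: not divisible by 5.
7: 14601109 = 7·2085872 + 5
11: 14601109 = 11·1327373 + 6
13: 14601109 = 13·1123162 + 3
17: 14601109 = 17·858888 + 13
19: 14601109 = 19·768479 + 8
23: 14601109 = 23·634830 + 19
29: 14601109 = 29·503486 + 15
31: 14601109 = 31·471003 + 16
37: 14601109 = 37·394624 + 21
41: 14601109 = 41·356124 + 25
43: 14601109 = 43·339560 + 29
47: 14601109 = 47·310661 + 42
53: 14601109 = 53·275492 + 33
59: 14601109 = 59·247476 + 25
61: 14601109 = 61·239362 + 27
67: 14601109 = 67·217927

67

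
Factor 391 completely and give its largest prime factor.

23

391 = 17 · 23
23 is prime.
So 391 = 17 · 23; the largest prime factor is 23.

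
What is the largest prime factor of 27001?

27001 = 13 · 2077
2077 = 31 · 67
67 is prime.
So 27001 = 13 · 31 · 67; the largest prime factor is 67.

67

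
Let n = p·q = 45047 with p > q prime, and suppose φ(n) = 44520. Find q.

φ(n) = (p−1)(q−1) = n − (p+q) + 1, so p + q = 45047 − 44520 + 1 = 528.
p and q are the roots of t² − 528t + 45047 = 0.
Discriminant: 528² − 4·45047 = 278784 − 180188 = 98596; √98596 = 314.
q = (528 − 314)/2 = 107, p = (528 + 314)/2 = 421.
Check: 107 · 421 = 45047.

107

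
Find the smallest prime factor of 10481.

47

10481 is odd.
Digit sum 14, not divisible by 3.
Ends in 1: not divisible by 5.
7: 10481 = 7·1497 + 2
11: 10481 = 11·952 + 9
13: 10481 = 13·806 + 3
17: 10481 = 17·616 + 9
19: 10481 = 19·551 + 12
23: 10481 = 23·455 + 16
29: 10481 = 29·361 + 12
31: 10481 = 31·338 + 3
37: 10481 = 37·283 + 10
41: 10481 = 41·255 + 26
43: 10481 = 43·243 + 32
47: 10481 = 47·223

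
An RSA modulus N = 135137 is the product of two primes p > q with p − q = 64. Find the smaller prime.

337

Since p = q + 64, we have 135137 = q(q + 64), so q² + 64q − 135137 = 0.
Discriminant: 64² + 4·135137 = 4096 + 540548 = 544644; √544644 = 738.
q = (−64 + 738)/2 = 337, and p = q + 64 = 401.
Check: 337 · 401 = 135137.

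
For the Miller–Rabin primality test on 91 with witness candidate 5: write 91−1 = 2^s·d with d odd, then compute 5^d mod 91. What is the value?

91 − 1 = 90 = 2^1 · 45, so d = 45.
5^1 ≡ 5 (mod 91)
5^2 ≡ 5^2 = 25 ≡ 25 (mod 91)
5^4 ≡ 25^2 = 625 ≡ 79 (mod 91)
5^8 ≡ 79^2 = 6241 ≡ 53 (mod 91)
5^16 ≡ 53^2 = 2809 ≡ 79 (mod 91)
5^32 ≡ 79^2 = 6241 ≡ 53 (mod 91)
45 = 32 + 8 + 4 + 1 in binary powers of 2.
So 5^45 ≡ 53 · 53 · 79 · 5 ≡ 83 (mod 91).
Squaring chain: 83; never reaches −1, so base 5 is a Miller–Rabin witness that 91 is composite.

83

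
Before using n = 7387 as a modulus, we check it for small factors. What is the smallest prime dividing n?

83

7387 is odd.
Digit sum 25, not divisible by 3.
Ends in 7: not divisible by 5.
7: 7387 = 7·1055 + 2
11: 7387 = 11·671 + 6
13: 7387 = 13·568 + 3
17: 7387 = 17·434 + 9
19: 7387 = 19·388 + 15
23: 7387 = 23·321 + 4
29: 7387 = 29·254 + 21
31: 7387 = 31·238 + 9
37: 7387 = 37·199 + 24
41: 7387 = 41·180 + 7
43: 7387 = 43·171 + 34
47: 7387 = 47·157 + 8
53: 7387 = 53·139 + 20
59: 7387 = 59·125 + 12
61: 7387 = 61·121 + 6
67: 7387 = 67·110 + 17
71: 7387 = 71·104 + 3
73: 7387 = 73·101 + 14
79: 7387 = 79·93 + 40
83: 7387 = 83·89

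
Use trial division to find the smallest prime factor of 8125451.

83

8125451 is odd.
Digit sum 26, not divisible by 3.
Ends in 1: not divisible by 5.
7: 8125451 = 7·1160778 + 5
11: 8125451 = 11·738677 + 4
13: 8125451 = 13·625034 + 9
17: 8125451 = 17·477967 + 12
19: 8125451 = 19·427655 + 6
23: 8125451 = 23·353280 + 11
29: 8125451 = 29·280187 + 28
31: 8125451 = 31·262111 + 10
37: 8125451 = 37·219606 + 29
41: 8125451 = 41·198181 + 30
43: 8125451 = 43·188963 + 42
47: 8125451 = 47·172881 + 44
53: 8125451 = 53·153310 + 21
59: 8125451 = 59·137719 + 30
61: 8125451 = 61·133204 + 7
67: 8125451 = 67·121275 + 26
71: 8125451 = 71·114442 + 69
73: 8125451 = 73·111307 + 40
79: 8125451 = 79·102853 + 64
83: 8125451 = 83·97897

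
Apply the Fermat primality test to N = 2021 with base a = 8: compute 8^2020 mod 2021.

8^1 ≡ 8 (mod 2021)
8^2 ≡ 8^2 = 64 ≡ 64 (mod 2021)
8^4 ≡ 64^2 = 4096 ≡ 54 (mod 2021)
8^8 ≡ 54^2 = 2916 ≡ 895 (mod 2021)
8^16 ≡ 895^2 = 801025 ≡ 709 (mod 2021)
8^32 ≡ 709^2 = 502681 ≡ 1473 (mod 2021)
8^64 ≡ 1473^2 = 2169729 ≡ 1196 (mod 2021)
8^128 ≡ 1196^2 = 1430416 ≡ 1569 (mod 2021)
8^256 ≡ 1569^2 = 2461761 ≡ 183 (mod 2021)
8^512 ≡ 183^2 = 33489 ≡ 1153 (mod 2021)
8^1024 ≡ 1153^2 = 1329409 ≡ 1612 (mod 2021)
2020 = 1024 + 512 + 256 + 128 + 64 + 32 + 4 in binary powers of 2.
So 8^2020 ≡ 1612 · 1153 · 183 · 1569 · 1196 · 1473 · 54 ≡ 1860 (mod 2021).
Since 1860 ≠ 1, base 8 is a Fermat witness: 2021 is composite.

1860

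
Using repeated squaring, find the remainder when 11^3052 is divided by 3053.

2968

11^1 ≡ 11 (mod 3053)
11^2 ≡ 11^2 = 121 ≡ 121 (mod 3053)
11^4 ≡ 121^2 = 14641 ≡ 2429 (mod 3053)
11^8 ≡ 2429^2 = 5900041 ≡ 1645 (mod 3053)
11^16 ≡ 1645^2 = 2706025 ≡ 1067 (mod 3053)
11^32 ≡ 1067^2 = 1138489 ≡ 2773 (mod 3053)
11^64 ≡ 2773^2 = 7689529 ≡ 2075 (mod 3053)
11^128 ≡ 2075^2 = 4305625 ≡ 895 (mod 3053)
11^256 ≡ 895^2 = 801025 ≡ 1139 (mod 3053)
11^512 ≡ 1139^2 = 1297321 ≡ 2849 (mod 3053)
11^1024 ≡ 2849^2 = 8116801 ≡ 1927 (mod 3053)
11^2048 ≡ 1927^2 = 3713329 ≡ 881 (mod 3053)
3052 = 2048 + 512 + 256 + 128 + 64 + 32 + 8 + 4 in binary powers of 2.
So 11^3052 ≡ 881 · 2849 · 1139 · 895 · 2075 · 2773 · 1645 · 2429 ≡ 2968 (mod 3053).
Since 2968 ≠ 1, base 11 is a Fermat witness: 3053 is composite.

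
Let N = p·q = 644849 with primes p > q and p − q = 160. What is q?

727

Since p = q + 160, we have 644849 = q(q + 160), so q² + 160q − 644849 = 0.
Discriminant: 160² + 4·644849 = 25600 + 2579396 = 2604996; √2604996 = 1614.
q = (−160 + 1614)/2 = 727, and p = q + 160 = 887.
Check: 727 · 887 = 644849.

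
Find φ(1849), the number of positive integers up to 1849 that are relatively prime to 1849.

Factor: 1849 = 43^2.
φ(1849) = 43^1·(43−1) = 1806.

1806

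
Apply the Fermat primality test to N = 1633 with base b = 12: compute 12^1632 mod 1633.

841

12^1 ≡ 12 (mod 1633)
12^2 ≡ 12^2 = 144 ≡ 144 (mod 1633)
12^4 ≡ 144^2 = 20736 ≡ 1140 (mod 1633)
12^8 ≡ 1140^2 = 1299600 ≡ 1365 (mod 1633)
12^16 ≡ 1365^2 = 1863225 ≡ 1605 (mod 1633)
12^32 ≡ 1605^2 = 2576025 ≡ 784 (mod 1633)
12^64 ≡ 784^2 = 614656 ≡ 648 (mod 1633)
12^128 ≡ 648^2 = 419904 ≡ 223 (mod 1633)
12^256 ≡ 223^2 = 49729 ≡ 739 (mod 1633)
12^512 ≡ 739^2 = 546121 ≡ 699 (mod 1633)
12^1024 ≡ 699^2 = 488601 ≡ 334 (mod 1633)
1632 = 1024 + 512 + 64 + 32 in binary powers of 2.
So 12^1632 ≡ 334 · 699 · 648 · 784 ≡ 841 (mod 1633).
Since 841 ≠ 1, base 12 is a Fermat witness: 1633 is composite.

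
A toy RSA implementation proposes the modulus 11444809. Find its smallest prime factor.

79

11444809 is odd.
Digit sum 31, not divisible by 3.
Ends in 9: not divisible by 5.
7: 11444809 = 7·1634972 + 5
11: 11444809 = 11·1040437 + 2
13: 11444809 = 13·880369 + 12
17: 11444809 = 17·673224 + 1
19: 11444809 = 19·602358 + 7
23: 11444809 = 23·497600 + 9
29: 11444809 = 29·394648 + 17
31: 11444809 = 31·369187 + 12
37: 11444809 = 37·309319 + 6
41: 11444809 = 41·279141 + 28
43: 11444809 = 43·266158 + 15
47: 11444809 = 47·243506 + 27
53: 11444809 = 53·215939 + 42
59: 11444809 = 59·193979 + 48
61: 11444809 = 61·187619 + 50
67: 11444809 = 67·170818 + 3
71: 11444809 = 71·161194 + 35
73: 11444809 = 73·156778 + 15
79: 11444809 = 79·144871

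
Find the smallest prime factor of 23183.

23183 is odd.
Digit sum 17, not divisible by 3.
Ends in 3: not divisible by 5.
7: 23183 = 7·3311 + 6
11: 23183 = 11·2107 + 6
13: 23183 = 13·1783 + 4
17: 23183 = 17·1363 + 12
19: 23183 = 19·1220 + 3
23: 23183 = 23·1007 + 22
29: 23183 = 29·799 + 12
31: 23183 = 31·747 + 26
37: 23183 = 37·626 + 21
41: 23183 = 41·565 + 18
43: 23183 = 43·539 + 6
47: 23183 = 47·493 + 12
53: 23183 = 53·437 + 22
59: 23183 = 59·392 + 55
61: 23183 = 61·380 + 3
67: 23183 = 67·346 + 1
71: 23183 = 71·326 + 37
73: 23183 = 73·317 + 42
79: 23183 = 79·293 + 36
83: 23183 = 83·279 + 26
89: 23183 = 89·260 + 43
97: 23183 = 97·239

97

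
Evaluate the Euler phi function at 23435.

Factor: 23435 = 5 · 43 · 109.
φ(23435) = (5−1) · (43−1) · (109−1) = 4 · 42 · 108 = 18144.

18144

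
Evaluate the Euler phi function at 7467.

4680

Factor: 7467 = 3 · 19 · 131.
φ(7467) = (3−1) · (19−1) · (131−1) = 2 · 18 · 130 = 4680.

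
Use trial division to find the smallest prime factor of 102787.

102787 is odd.
Digit sum 25, not divisible by 3.
Ends in 7: not divisible by 5.
7: 102787 = 7·14683 + 6
11: 102787 = 11·9344 + 3
13: 102787 = 13·7906 + 9
17: 102787 = 17·6046 + 5
19: 102787 = 19·5409 + 16
23: 102787 = 23·4469

23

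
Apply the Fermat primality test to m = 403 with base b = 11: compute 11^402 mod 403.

11^1 ≡ 11 (mod 403)
11^2 ≡ 11^2 = 121 ≡ 121 (mod 403)
11^4 ≡ 121^2 = 14641 ≡ 133 (mod 403)
11^8 ≡ 133^2 = 17689 ≡ 360 (mod 403)
11^16 ≡ 360^2 = 129600 ≡ 237 (mod 403)
11^32 ≡ 237^2 = 56169 ≡ 152 (mod 403)
11^64 ≡ 152^2 = 23104 ≡ 133 (mod 403)
11^128 ≡ 133^2 = 17689 ≡ 360 (mod 403)
11^256 ≡ 360^2 = 129600 ≡ 237 (mod 403)
402 = 256 + 128 + 16 + 2 in binary powers of 2.
So 11^402 ≡ 237 · 360 · 237 · 121 ≡ 233 (mod 403).
Since 233 ≠ 1, base 11 is a Fermat witness: 403 is composite.

233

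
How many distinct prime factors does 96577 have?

96577 = 13 · 7429
7429 = 17 · 437
437 = 19 · 23
96577 = 13 · 17 · 19 · 23, which has 4 distinct prime factors.

4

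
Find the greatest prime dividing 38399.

47

38399 = 19 · 2021
2021 = 43 · 47
47 is prime.
So 38399 = 19 · 43 · 47; the largest prime factor is 47.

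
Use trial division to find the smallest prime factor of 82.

82 is even: 2 divides it.

2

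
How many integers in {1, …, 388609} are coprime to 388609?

Factor: 388609 = 13 · 167 · 179.
φ(388609) = (13−1) · (167−1) · (179−1) = 12 · 166 · 178 = 354576.

354576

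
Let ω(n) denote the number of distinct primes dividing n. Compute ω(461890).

6

461890 = 2 · 230945
230945 = 5 · 46189
46189 = 11 · 4199
4199 = 13 · 323
323 = 17 · 19
461890 = 2 · 5 · 11 · 13 · 17 · 19, which has 6 distinct prime factors.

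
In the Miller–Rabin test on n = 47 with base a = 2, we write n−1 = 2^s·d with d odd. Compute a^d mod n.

47 − 1 = 46 = 2^1 · 23, so d = 23.
2^1 ≡ 2 (mod 47)
2^2 ≡ 2^2 = 4 ≡ 4 (mod 47)
2^4 ≡ 4^2 = 16 ≡ 16 (mod 47)
2^8 ≡ 16^2 = 256 ≡ 21 (mod 47)
2^16 ≡ 21^2 = 441 ≡ 18 (mod 47)
23 = 16 + 4 + 2 + 1 in binary powers of 2.
So 2^23 ≡ 18 · 16 · 4 · 2 ≡ 1 (mod 47).
Since 2^d ≡ 1 (mod 47), base 2 does not prove 47 composite.

1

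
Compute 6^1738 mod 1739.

739

6^1 ≡ 6 (mod 1739)
6^2 ≡ 6^2 = 36 ≡ 36 (mod 1739)
6^4 ≡ 36^2 = 1296 ≡ 1296 (mod 1739)
6^8 ≡ 1296^2 = 1679616 ≡ 1481 (mod 1739)
6^16 ≡ 1481^2 = 2193361 ≡ 482 (mod 1739)
6^32 ≡ 482^2 = 232324 ≡ 1037 (mod 1739)
6^64 ≡ 1037^2 = 1075369 ≡ 667 (mod 1739)
6^128 ≡ 667^2 = 444889 ≡ 1444 (mod 1739)
6^256 ≡ 1444^2 = 2085136 ≡ 75 (mod 1739)
6^512 ≡ 75^2 = 5625 ≡ 408 (mod 1739)
6^1024 ≡ 408^2 = 166464 ≡ 1259 (mod 1739)
1738 = 1024 + 512 + 128 + 64 + 8 + 2 in binary powers of 2.
So 6^1738 ≡ 1259 · 408 · 1444 · 667 · 1481 · 36 ≡ 739 (mod 1739).
Since 739 ≠ 1, base 6 is a Fermat witness: 1739 is composite.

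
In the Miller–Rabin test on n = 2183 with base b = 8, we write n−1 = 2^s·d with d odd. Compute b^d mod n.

2183 − 1 = 2182 = 2^1 · 1091, so d = 1091.
8^1 ≡ 8 (mod 2183)
8^2 ≡ 8^2 = 64 ≡ 64 (mod 2183)
8^4 ≡ 64^2 = 4096 ≡ 1913 (mod 2183)
8^8 ≡ 1913^2 = 3659569 ≡ 861 (mod 2183)
8^16 ≡ 861^2 = 741321 ≡ 1284 (mod 2183)
8^32 ≡ 1284^2 = 1648656 ≡ 491 (mod 2183)
8^64 ≡ 491^2 = 241081 ≡ 951 (mod 2183)
8^128 ≡ 951^2 = 904401 ≡ 639 (mod 2183)
8^256 ≡ 639^2 = 408321 ≡ 100 (mod 2183)
8^512 ≡ 100^2 = 10000 ≡ 1268 (mod 2183)
8^1024 ≡ 1268^2 = 1607824 ≡ 1136 (mod 2183)
1091 = 1024 + 64 + 2 + 1 in binary powers of 2.
So 8^1091 ≡ 1136 · 951 · 64 · 8 ≡ 1309 (mod 2183).
Squaring chain: 1309; never reaches −1, so base 8 is a Miller–Rabin witness that 2183 is composite.

1309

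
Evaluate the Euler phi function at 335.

Factor: 335 = 5 · 67.
φ(335) = (5−1) · (67−1) = 4 · 66 = 264.

264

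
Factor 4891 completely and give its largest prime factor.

4891 = 67 · 73
73 is prime.
So 4891 = 67 · 73; the largest prime factor is 73.

73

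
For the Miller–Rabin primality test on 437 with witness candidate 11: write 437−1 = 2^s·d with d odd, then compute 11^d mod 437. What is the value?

182

437 − 1 = 436 = 2^2 · 109, so d = 109.
11^1 ≡ 11 (mod 437)
11^2 ≡ 11^2 = 121 ≡ 121 (mod 437)
11^4 ≡ 121^2 = 14641 ≡ 220 (mod 437)
11^8 ≡ 220^2 = 48400 ≡ 330 (mod 437)
11^16 ≡ 330^2 = 108900 ≡ 87 (mod 437)
11^32 ≡ 87^2 = 7569 ≡ 140 (mod 437)
11^64 ≡ 140^2 = 19600 ≡ 372 (mod 437)
109 = 64 + 32 + 8 + 4 + 1 in binary powers of 2.
So 11^109 ≡ 372 · 140 · 330 · 220 · 11 ≡ 182 (mod 437).
Squaring chain: 182 → 349; never reaches −1, so base 11 is a Miller–Rabin witness that 437 is composite.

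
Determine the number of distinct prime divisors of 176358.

176358 = 2 · 88179
88179 = 3 · 29393
29393 = 7 · 4199
4199 = 13 · 323
323 = 17 · 19
176358 = 2 · 3 · 7 · 13 · 17 · 19, which has 6 distinct prime factors.

6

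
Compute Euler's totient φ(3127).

Factor: 3127 = 53 · 59.
φ(3127) = (53−1) · (59−1) = 52 · 58 = 3016.

3016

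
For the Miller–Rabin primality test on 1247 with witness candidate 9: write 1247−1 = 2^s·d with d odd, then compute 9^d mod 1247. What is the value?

1247 − 1 = 1246 = 2^1 · 623, so d = 623.
9^1 ≡ 9 (mod 1247)
9^2 ≡ 9^2 = 81 ≡ 81 (mod 1247)
9^4 ≡ 81^2 = 6561 ≡ 326 (mod 1247)
9^8 ≡ 326^2 = 106276 ≡ 281 (mod 1247)
9^16 ≡ 281^2 = 78961 ≡ 400 (mod 1247)
9^32 ≡ 400^2 = 160000 ≡ 384 (mod 1247)
9^64 ≡ 384^2 = 147456 ≡ 310 (mod 1247)
9^128 ≡ 310^2 = 96100 ≡ 81 (mod 1247)
9^256 ≡ 81^2 = 6561 ≡ 326 (mod 1247)
9^512 ≡ 326^2 = 106276 ≡ 281 (mod 1247)
623 = 512 + 64 + 32 + 8 + 4 + 2 + 1 in binary powers of 2.
So 9^623 ≡ 281 · 310 · 384 · 281 · 326 · 81 · 9 ≡ 608 (mod 1247).
Squaring chain: 608; never reaches −1, so base 9 is a Miller–Rabin witness that 1247 is composite.

608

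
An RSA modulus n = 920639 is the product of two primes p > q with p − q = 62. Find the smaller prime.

929

Since p = q + 62, we have 920639 = q(q + 62), so q² + 62q − 920639 = 0.
Discriminant: 62² + 4·920639 = 3844 + 3682556 = 3686400; √3686400 = 1920.
q = (−62 + 1920)/2 = 929, and p = q + 62 = 991.
Check: 929 · 991 = 920639.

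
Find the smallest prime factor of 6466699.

97

6466699 is odd.
Digit sum 46, not divisible by 3.
Ends in 9: not divisible by 5.
7: 6466699 = 7·923814 + 1
11: 6466699 = 11·587881 + 8
13: 6466699 = 13·497438 + 5
17: 6466699 = 17·380394 + 1
19: 6466699 = 19·340352 + 11
23: 6466699 = 23·281160 + 19
29: 6466699 = 29·222989 + 18
31: 6466699 = 31·208603 + 6
37: 6466699 = 37·174775 + 24
41: 6466699 = 41·157724 + 15
43: 6466699 = 43·150388 + 15
47: 6466699 = 47·137589 + 16
53: 6466699 = 53·122013 + 10
59: 6466699 = 59·109605 + 4
61: 6466699 = 61·106011 + 28
67: 6466699 = 67·96517 + 60
71: 6466699 = 71·91080 + 19
73: 6466699 = 73·88584 + 67
79: 6466699 = 79·81856 + 75
83: 6466699 = 83·77912 + 3
89: 6466699 = 89·72659 + 48
97: 6466699 = 97·66667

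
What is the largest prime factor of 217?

31

217 = 7 · 31
31 is prime.
So 217 = 7 · 31; the largest prime factor is 31.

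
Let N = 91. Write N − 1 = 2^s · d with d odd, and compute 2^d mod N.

57

91 − 1 = 90 = 2^1 · 45, so d = 45.
2^1 ≡ 2 (mod 91)
2^2 ≡ 2^2 = 4 ≡ 4 (mod 91)
2^4 ≡ 4^2 = 16 ≡ 16 (mod 91)
2^8 ≡ 16^2 = 256 ≡ 74 (mod 91)
2^16 ≡ 74^2 = 5476 ≡ 16 (mod 91)
2^32 ≡ 16^2 = 256 ≡ 74 (mod 91)
45 = 32 + 8 + 4 + 1 in binary powers of 2.
So 2^45 ≡ 74 · 74 · 16 · 2 ≡ 57 (mod 91).
Squaring chain: 57; never reaches −1, so base 2 is a Miller–Rabin witness that 91 is composite.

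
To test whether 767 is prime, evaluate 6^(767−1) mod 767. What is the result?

6^1 ≡ 6 (mod 767)
6^2 ≡ 6^2 = 36 ≡ 36 (mod 767)
6^4 ≡ 36^2 = 1296 ≡ 529 (mod 767)
6^8 ≡ 529^2 = 279841 ≡ 653 (mod 767)
6^16 ≡ 653^2 = 426409 ≡ 724 (mod 767)
6^32 ≡ 724^2 = 524176 ≡ 315 (mod 767)
6^64 ≡ 315^2 = 99225 ≡ 282 (mod 767)
6^128 ≡ 282^2 = 79524 ≡ 523 (mod 767)
6^256 ≡ 523^2 = 273529 ≡ 477 (mod 767)
6^512 ≡ 477^2 = 227529 ≡ 497 (mod 767)
766 = 512 + 128 + 64 + 32 + 16 + 8 + 4 + 2 in binary powers of 2.
So 6^766 ≡ 497 · 523 · 282 · 315 · 724 · 653 · 529 · 36 ≡ 641 (mod 767).
Since 641 ≠ 1, base 6 is a Fermat witness: 767 is composite.

641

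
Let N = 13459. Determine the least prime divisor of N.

43

13459 is odd.
Digit sum 22, not divisible by 3.
Ends in 9: not divisible by 5.
7: 13459 = 7·1922 + 5
11: 13459 = 11·1223 + 6
13: 13459 = 13·1035 + 4
17: 13459 = 17·791 + 12
19: 13459 = 19·708 + 7
23: 13459 = 23·585 + 4
29: 13459 = 29·464 + 3
31: 13459 = 31·434 + 5
37: 13459 = 37·363 + 28
41: 13459 = 41·328 + 11
43: 13459 = 43·313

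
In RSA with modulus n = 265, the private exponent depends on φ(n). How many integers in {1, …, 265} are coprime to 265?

Factor: 265 = 5 · 53.
φ(265) = (5−1) · (53−1) = 4 · 52 = 208.

208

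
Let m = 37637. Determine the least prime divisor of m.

61

37637 is odd.
Digit sum 26, not divisible by 3.
Ends in 7: not divisible by 5.
7: 37637 = 7·5376 + 5
11: 37637 = 11·3421 + 6
13: 37637 = 13·2895 + 2
17: 37637 = 17·2213 + 16
19: 37637 = 19·1980 + 17
23: 37637 = 23·1636 + 9
29: 37637 = 29·1297 + 24
31: 37637 = 31·1214 + 3
37: 37637 = 37·1017 + 8
41: 37637 = 41·917 + 40
43: 37637 = 43·875 + 12
47: 37637 = 47·800 + 37
53: 37637 = 53·710 + 7
59: 37637 = 59·637 + 54
61: 37637 = 61·617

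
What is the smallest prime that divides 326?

326 is even: 2 divides it.

2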